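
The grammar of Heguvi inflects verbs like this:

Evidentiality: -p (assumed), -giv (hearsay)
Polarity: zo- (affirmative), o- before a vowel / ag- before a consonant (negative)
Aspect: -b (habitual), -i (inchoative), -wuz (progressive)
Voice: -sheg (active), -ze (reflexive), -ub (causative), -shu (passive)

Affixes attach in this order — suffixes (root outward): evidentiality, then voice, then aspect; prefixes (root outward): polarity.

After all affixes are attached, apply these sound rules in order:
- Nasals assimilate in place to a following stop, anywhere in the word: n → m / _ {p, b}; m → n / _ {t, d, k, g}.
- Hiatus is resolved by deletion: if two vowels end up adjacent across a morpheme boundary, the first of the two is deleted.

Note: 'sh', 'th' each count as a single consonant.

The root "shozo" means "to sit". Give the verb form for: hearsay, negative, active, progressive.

agshozogivshegwuz

Attach evidentiality hearsay -giv → shozogiv.
Attach voice active -sheg → shozogivsheg.
Attach aspect progressive -wuz → shozogivshegwuz.
Attach polarity negative ag- (before consonant 'sh') → agshozogivshegwuz.
Nasal assimilation: no change.
Vowel deletion: no change.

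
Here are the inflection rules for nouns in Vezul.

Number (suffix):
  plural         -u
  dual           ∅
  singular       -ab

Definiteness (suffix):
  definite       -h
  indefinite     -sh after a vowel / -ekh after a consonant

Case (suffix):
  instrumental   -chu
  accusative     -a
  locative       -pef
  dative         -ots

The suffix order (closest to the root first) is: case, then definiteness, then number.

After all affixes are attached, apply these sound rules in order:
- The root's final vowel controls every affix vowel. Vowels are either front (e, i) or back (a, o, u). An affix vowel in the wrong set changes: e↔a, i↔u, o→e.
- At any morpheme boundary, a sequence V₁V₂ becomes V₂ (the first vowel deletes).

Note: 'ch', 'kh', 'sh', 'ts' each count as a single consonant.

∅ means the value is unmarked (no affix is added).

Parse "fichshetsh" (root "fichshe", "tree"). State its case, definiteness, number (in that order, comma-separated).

dative, definite, dual

Segment: fichshe-ots-h.
case: -ots → dative.
definiteness: -h → definite.
number: ∅ → dual.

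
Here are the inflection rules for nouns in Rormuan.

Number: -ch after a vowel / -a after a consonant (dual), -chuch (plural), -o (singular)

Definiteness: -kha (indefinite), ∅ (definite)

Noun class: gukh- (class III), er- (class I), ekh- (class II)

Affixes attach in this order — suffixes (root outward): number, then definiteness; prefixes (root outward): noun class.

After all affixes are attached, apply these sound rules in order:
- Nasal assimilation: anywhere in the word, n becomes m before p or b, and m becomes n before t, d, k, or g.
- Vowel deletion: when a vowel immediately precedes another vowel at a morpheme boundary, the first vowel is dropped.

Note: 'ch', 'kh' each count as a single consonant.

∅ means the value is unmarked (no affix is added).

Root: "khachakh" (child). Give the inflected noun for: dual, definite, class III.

gukhkhachakha

Attach noun class class III gukh- → gukhkhachakh.
Attach number dual -a (after consonant 'kh') → gukhkhachakha.
definiteness = definite: zero marking, form stays gukhkhachakha.
Nasal assimilation: no change.
Vowel deletion: no change.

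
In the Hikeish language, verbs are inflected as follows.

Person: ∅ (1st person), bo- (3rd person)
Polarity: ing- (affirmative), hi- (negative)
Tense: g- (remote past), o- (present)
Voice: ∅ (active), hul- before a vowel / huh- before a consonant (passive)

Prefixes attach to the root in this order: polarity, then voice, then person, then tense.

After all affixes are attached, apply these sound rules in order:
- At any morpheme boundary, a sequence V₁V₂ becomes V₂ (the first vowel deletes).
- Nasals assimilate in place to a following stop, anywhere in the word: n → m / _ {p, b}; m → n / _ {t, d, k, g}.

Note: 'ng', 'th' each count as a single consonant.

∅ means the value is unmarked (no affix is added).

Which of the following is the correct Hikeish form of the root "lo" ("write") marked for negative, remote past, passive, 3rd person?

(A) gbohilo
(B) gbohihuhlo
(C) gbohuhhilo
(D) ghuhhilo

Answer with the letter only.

Attach polarity negative hi- → hilo.
Attach voice passive huh- (before consonant 'h') → huhhilo.
Attach person 3rd person bo- → bohuhhilo.
Attach tense remote past g- → gbohuhhilo.
Vowel deletion: no change.
Nasal assimilation: no change.
So the correct form is gbohuhhilo, option (C).
(A) gbohilo is wrong: it uses active instead of passive for voice.
(D) ghuhhilo is wrong: it uses 1st person instead of 3rd person for person.
(B) gbohihuhlo is wrong: it has the affixes in the wrong order.

C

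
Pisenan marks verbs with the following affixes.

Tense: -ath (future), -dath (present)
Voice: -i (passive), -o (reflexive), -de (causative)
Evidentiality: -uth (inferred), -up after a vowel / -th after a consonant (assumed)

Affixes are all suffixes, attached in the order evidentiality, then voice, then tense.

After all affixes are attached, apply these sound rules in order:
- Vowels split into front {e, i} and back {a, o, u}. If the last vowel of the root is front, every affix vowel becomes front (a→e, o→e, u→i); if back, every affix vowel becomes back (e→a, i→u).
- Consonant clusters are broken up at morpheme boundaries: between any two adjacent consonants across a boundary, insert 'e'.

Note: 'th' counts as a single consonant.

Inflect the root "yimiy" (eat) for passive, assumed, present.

Attach evidentiality assumed -th (after consonant 'y') → yimiyth.
Attach voice passive -i → yimiythi.
Attach tense present -dath → yimiythidath.
Apply vowel harmony: yimiythidath → yimiythideth.
Apply epenthesis: yimiythideth → yimiyethideth.

yimiyethideth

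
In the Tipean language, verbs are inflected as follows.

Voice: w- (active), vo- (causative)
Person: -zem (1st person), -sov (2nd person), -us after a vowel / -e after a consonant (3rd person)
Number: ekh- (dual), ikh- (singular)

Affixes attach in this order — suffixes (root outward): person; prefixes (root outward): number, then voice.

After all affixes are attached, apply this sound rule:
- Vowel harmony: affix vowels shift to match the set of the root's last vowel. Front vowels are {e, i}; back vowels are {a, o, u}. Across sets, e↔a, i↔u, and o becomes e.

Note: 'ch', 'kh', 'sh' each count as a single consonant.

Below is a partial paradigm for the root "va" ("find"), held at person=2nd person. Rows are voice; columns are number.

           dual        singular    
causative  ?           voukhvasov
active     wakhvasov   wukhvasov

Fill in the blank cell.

Attach number dual ekh- → ekhva.
Attach voice causative vo- → voekhva.
Attach person 2nd person -sov → voekhvasov.
Apply vowel harmony: voekhvasov → voakhvasov.

voakhvasov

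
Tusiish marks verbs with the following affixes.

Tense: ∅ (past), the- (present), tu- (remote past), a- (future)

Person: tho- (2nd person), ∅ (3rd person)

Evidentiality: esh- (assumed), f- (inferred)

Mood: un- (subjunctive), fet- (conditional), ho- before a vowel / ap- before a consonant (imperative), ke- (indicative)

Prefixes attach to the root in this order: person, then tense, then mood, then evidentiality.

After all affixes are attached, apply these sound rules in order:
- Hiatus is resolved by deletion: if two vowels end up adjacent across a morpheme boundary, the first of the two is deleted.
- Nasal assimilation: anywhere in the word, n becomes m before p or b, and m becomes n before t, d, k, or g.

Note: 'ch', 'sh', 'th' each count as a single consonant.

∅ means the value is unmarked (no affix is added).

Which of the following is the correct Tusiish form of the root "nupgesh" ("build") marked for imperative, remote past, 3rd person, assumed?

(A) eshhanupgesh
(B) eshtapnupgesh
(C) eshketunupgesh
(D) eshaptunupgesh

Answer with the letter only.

D

person = 3rd person: zero marking, form stays nupgesh.
Attach tense remote past tu- → tunupgesh.
Attach mood imperative ap- (before consonant 't') → aptunupgesh.
Attach evidentiality assumed esh- → eshaptunupgesh.
Vowel deletion: no change.
Nasal assimilation: no change.
So the correct form is eshaptunupgesh, option (D).
(B) eshtapnupgesh is wrong: it has the affixes in the wrong order.
(A) eshhanupgesh is wrong: it uses future instead of remote past for tense.
(C) eshketunupgesh is wrong: it uses indicative instead of imperative for mood.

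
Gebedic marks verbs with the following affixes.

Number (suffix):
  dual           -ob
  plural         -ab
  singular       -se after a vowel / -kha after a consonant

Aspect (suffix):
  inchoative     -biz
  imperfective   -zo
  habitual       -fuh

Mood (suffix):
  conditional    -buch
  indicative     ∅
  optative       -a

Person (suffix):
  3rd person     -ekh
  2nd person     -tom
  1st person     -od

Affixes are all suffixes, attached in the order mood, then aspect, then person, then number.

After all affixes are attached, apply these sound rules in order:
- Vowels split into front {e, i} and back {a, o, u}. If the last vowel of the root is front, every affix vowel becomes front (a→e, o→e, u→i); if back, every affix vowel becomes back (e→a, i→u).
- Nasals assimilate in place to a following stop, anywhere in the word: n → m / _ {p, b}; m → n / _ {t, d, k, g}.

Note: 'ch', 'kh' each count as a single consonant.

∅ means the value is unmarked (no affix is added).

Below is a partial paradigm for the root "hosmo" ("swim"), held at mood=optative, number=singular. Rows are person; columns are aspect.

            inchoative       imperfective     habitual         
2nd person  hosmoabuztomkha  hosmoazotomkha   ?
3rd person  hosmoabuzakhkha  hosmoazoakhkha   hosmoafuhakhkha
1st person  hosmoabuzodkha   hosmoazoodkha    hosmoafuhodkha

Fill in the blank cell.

hosmoafuhtomkha

Attach mood optative -a → hosmoa.
Attach aspect habitual -fuh → hosmoafuh.
Attach person 2nd person -tom → hosmoafuhtom.
Attach number singular -kha (after consonant 'm') → hosmoafuhtomkha.
Vowel harmony: no change.
Nasal assimilation: no change.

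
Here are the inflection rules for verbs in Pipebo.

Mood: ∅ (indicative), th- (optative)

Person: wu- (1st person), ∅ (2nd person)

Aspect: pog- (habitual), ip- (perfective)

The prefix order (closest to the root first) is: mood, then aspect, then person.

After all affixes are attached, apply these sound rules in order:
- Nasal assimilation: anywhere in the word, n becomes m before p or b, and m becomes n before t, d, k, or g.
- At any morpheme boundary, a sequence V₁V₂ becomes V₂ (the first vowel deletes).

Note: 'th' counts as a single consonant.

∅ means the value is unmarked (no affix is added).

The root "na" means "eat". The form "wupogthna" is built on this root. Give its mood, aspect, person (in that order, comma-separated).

Segment: wu-pog-th-na.
mood: th- → optative.
aspect: pog- → habitual.
person: wu- → 1st person.

optative, habitual, 1st person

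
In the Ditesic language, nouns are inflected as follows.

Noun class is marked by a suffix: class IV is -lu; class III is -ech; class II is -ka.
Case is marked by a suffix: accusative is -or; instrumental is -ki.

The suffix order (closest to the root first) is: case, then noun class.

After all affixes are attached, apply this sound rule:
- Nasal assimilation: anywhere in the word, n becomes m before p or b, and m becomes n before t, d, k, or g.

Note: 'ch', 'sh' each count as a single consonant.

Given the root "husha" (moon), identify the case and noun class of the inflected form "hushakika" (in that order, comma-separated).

instrumental, class II

Segment: husha-ki-ka.
case: -ki → instrumental.
noun class: -ka → class II.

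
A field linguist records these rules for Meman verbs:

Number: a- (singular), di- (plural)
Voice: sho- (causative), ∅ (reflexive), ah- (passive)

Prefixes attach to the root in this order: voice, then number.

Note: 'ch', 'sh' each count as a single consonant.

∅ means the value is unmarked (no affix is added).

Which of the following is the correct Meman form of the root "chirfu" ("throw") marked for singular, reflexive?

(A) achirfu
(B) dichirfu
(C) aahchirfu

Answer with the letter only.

A

voice = reflexive: zero marking, form stays chirfu.
Attach number singular a- → achirfu.
So the correct form is achirfu, option (A).
(C) aahchirfu is wrong: it uses passive instead of reflexive for voice.
(B) dichirfu is wrong: it uses plural instead of singular for number.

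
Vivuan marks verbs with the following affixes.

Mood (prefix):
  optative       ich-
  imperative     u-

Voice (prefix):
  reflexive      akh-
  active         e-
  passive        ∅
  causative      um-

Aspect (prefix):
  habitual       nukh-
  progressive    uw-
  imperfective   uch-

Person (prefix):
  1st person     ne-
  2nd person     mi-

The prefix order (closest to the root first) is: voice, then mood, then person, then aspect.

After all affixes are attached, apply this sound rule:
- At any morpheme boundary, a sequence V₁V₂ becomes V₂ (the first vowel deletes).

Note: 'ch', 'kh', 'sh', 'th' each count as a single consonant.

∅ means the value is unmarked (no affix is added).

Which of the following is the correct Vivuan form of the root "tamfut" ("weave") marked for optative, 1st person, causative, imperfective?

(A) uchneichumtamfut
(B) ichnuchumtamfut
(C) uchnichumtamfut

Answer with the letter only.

C

Attach voice causative um- → umtamfut.
Attach mood optative ich- → ichumtamfut.
Attach person 1st person ne- → neichumtamfut.
Attach aspect imperfective uch- → uchneichumtamfut.
Apply vowel deletion: uchneichumtamfut → uchnichumtamfut.
So the correct form is uchnichumtamfut, option (C).
(B) ichnuchumtamfut is wrong: it has the affixes in the wrong order.
(A) uchneichumtamfut is wrong: it fails to apply the sound rule(s).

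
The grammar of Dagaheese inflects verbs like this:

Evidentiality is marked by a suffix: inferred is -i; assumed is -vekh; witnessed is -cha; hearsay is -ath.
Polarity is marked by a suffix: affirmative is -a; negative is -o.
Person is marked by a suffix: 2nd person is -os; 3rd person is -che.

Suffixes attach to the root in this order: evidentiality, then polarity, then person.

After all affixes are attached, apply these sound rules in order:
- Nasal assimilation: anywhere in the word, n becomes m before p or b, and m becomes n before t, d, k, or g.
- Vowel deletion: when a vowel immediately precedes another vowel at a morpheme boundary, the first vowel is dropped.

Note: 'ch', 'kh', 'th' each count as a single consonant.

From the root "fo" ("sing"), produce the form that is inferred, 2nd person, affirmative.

fos

Attach evidentiality inferred -i → foi.
Attach polarity affirmative -a → foia.
Attach person 2nd person -os → foiaos.
Nasal assimilation: no change.
Apply vowel deletion: foiaos → fos.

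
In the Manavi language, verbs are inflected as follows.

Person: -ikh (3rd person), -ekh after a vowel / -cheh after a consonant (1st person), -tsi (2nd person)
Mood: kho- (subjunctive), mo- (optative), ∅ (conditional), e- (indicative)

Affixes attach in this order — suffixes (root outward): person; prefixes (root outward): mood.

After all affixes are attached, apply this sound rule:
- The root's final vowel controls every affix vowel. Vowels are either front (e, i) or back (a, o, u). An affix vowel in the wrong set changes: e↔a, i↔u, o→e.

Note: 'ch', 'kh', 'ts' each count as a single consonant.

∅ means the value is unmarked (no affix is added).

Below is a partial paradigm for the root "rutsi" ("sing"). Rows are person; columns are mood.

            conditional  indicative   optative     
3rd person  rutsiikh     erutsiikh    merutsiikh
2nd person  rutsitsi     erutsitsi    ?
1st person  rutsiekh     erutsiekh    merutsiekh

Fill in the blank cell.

Attach person 2nd person -tsi → rutsitsi.
Attach mood optative mo- → morutsitsi.
Apply vowel harmony: morutsitsi → merutsitsi.

merutsitsi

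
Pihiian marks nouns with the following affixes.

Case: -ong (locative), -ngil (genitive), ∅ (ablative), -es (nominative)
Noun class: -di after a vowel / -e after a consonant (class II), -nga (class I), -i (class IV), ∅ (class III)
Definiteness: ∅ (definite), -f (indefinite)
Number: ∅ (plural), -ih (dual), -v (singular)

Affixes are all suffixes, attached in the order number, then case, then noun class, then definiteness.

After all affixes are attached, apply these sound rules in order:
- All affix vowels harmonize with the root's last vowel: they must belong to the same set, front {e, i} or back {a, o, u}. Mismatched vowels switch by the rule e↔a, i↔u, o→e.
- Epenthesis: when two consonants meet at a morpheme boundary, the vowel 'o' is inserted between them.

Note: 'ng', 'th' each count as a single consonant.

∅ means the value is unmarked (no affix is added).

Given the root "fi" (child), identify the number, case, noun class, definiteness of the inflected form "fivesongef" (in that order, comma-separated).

Segment: fi-v-es-nga-f.
number: -v → singular.
case: -es → nominative.
noun class: -nga → class I.
definiteness: -f → indefinite.

singular, nominative, class I, indefinite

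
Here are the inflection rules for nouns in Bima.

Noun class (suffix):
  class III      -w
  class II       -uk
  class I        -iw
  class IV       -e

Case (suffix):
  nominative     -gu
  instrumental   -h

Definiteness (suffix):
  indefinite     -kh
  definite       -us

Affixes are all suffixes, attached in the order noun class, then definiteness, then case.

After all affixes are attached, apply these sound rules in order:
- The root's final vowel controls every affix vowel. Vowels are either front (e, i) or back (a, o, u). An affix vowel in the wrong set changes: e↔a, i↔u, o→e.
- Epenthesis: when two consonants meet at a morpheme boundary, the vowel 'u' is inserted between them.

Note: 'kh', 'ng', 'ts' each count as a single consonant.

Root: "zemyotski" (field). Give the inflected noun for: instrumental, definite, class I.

Attach noun class class I -iw → zemyotskiiw.
Attach definiteness definite -us → zemyotskiiwus.
Attach case instrumental -h → zemyotskiiwush.
Apply vowel harmony: zemyotskiiwush → zemyotskiiwish.
Apply epenthesis: zemyotskiiwish → zemyotskiiwisuh.

zemyotskiiwisuh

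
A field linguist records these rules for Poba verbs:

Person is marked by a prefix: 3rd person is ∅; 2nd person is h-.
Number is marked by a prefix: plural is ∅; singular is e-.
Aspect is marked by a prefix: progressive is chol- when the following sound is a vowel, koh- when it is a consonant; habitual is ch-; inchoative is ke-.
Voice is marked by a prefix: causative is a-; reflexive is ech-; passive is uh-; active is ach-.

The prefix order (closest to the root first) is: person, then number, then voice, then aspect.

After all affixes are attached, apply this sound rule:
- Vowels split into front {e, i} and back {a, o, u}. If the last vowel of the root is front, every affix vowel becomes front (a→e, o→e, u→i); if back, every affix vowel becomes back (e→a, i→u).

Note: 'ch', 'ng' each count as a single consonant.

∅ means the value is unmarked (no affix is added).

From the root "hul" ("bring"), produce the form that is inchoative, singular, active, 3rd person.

person = 3rd person: zero marking, form stays hul.
Attach number singular e- → ehul.
Attach voice active ach- → achehul.
Attach aspect inchoative ke- → keachehul.
Apply vowel harmony: keachehul → kaachahul.

kaachahul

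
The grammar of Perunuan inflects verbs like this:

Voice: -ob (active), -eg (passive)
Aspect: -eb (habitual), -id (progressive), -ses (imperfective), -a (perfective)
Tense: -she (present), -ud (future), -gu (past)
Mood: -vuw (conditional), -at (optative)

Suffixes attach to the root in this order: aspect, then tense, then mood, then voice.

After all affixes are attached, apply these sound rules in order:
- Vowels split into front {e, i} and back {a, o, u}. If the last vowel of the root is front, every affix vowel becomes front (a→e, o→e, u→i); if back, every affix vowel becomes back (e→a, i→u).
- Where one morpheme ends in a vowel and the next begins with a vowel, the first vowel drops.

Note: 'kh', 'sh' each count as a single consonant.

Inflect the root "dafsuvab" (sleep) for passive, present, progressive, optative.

Attach aspect progressive -id → dafsuvabid.
Attach tense present -she → dafsuvabidshe.
Attach mood optative -at → dafsuvabidsheat.
Attach voice passive -eg → dafsuvabidsheateg.
Apply vowel harmony: dafsuvabidsheateg → dafsuvabudshaatag.
Apply vowel deletion: dafsuvabudshaatag → dafsuvabudshatag.

dafsuvabudshatag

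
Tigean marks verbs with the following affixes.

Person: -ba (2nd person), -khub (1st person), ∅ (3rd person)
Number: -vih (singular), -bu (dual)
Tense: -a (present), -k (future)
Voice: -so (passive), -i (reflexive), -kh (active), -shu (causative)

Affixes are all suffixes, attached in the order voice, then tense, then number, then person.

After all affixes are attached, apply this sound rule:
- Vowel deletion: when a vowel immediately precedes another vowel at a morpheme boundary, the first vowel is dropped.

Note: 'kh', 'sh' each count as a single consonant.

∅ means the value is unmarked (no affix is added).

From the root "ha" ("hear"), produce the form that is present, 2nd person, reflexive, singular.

Attach voice reflexive -i → hai.
Attach tense present -a → haia.
Attach number singular -vih → haiavih.
Attach person 2nd person -ba → haiavihba.
Apply vowel deletion: haiavihba → havihba.

havihba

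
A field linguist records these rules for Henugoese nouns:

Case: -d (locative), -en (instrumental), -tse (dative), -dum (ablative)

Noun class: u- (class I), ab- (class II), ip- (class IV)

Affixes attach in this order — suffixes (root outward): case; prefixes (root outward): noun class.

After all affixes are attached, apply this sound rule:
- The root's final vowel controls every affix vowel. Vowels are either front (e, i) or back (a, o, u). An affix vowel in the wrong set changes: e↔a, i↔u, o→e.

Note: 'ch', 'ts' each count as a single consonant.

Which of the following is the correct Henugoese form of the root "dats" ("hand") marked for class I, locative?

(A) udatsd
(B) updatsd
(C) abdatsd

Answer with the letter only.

A

Attach noun class class I u- → udats.
Attach case locative -d → udatsd.
Vowel harmony: no change.
So the correct form is udatsd, option (A).
(C) abdatsd is wrong: it uses class II instead of class I for noun class.
(B) updatsd is wrong: it uses class IV instead of class I for noun class.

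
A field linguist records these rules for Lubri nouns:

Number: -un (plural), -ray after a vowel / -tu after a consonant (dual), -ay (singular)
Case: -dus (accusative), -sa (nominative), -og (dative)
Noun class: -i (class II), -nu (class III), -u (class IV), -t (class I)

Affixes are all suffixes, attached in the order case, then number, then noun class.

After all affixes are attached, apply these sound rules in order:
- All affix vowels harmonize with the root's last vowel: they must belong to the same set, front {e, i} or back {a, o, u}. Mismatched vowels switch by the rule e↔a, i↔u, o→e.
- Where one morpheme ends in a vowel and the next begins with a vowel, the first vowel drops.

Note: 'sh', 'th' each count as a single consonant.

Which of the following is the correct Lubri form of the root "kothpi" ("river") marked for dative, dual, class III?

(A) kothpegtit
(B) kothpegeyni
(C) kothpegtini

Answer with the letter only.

C

Attach case dative -og → kothpiog.
Attach number dual -tu (after consonant 'g') → kothpiogtu.
Attach noun class class III -nu → kothpiogtunu.
Apply vowel harmony: kothpiogtunu → kothpiegtini.
Apply vowel deletion: kothpiegtini → kothpegtini.
So the correct form is kothpegtini, option (C).
(B) kothpegeyni is wrong: it uses singular instead of dual for number.
(A) kothpegtit is wrong: it uses class I instead of class III for noun class.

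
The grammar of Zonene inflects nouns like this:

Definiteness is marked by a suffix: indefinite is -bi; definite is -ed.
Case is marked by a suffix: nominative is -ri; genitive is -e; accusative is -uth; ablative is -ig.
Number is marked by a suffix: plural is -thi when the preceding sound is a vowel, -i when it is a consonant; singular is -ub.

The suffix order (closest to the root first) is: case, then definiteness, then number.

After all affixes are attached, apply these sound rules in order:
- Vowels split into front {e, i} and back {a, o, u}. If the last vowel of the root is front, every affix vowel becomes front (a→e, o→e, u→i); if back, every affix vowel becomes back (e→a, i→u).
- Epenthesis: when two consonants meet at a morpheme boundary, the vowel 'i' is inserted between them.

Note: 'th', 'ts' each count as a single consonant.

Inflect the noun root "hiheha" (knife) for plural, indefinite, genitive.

hihehaabuthu

Attach case genitive -e → hihehae.
Attach definiteness indefinite -bi → hihehaebi.
Attach number plural -thi (after vowel 'i') → hihehaebithi.
Apply vowel harmony: hihehaebithi → hihehaabuthu.
Epenthesis: no change.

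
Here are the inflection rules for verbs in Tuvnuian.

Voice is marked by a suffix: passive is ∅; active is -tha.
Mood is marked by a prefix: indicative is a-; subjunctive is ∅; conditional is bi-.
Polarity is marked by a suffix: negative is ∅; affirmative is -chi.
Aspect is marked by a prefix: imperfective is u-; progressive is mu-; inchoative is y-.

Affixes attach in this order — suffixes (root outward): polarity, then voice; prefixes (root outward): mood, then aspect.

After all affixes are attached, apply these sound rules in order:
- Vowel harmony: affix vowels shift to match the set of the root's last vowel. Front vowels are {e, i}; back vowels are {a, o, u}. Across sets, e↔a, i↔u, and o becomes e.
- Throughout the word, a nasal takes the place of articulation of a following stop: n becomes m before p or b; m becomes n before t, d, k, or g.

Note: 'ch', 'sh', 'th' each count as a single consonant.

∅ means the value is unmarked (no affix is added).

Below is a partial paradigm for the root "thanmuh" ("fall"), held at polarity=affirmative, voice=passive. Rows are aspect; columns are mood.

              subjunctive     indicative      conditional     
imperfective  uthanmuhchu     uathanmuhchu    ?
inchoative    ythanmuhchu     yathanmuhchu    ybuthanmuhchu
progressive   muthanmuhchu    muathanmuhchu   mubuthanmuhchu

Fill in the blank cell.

Attach mood conditional bi- → bithanmuh.
Attach polarity affirmative -chi → bithanmuhchi.
Attach aspect imperfective u- → ubithanmuhchi.
voice = passive: zero marking, form stays ubithanmuhchi.
Apply vowel harmony: ubithanmuhchi → ubuthanmuhchu.
Nasal assimilation: no change.

ubuthanmuhchu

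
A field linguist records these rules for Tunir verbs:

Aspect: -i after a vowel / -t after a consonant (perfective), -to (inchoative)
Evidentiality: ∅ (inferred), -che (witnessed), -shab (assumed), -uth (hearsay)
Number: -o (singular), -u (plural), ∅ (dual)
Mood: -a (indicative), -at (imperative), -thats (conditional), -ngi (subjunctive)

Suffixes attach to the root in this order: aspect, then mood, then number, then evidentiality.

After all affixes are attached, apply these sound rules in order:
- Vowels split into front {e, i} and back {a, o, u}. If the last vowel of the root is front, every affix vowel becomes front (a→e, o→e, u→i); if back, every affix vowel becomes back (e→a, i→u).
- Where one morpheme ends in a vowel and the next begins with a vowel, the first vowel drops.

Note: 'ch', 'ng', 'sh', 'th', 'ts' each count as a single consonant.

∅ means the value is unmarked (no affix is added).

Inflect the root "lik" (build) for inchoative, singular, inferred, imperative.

liktete

Attach aspect inchoative -to → likto.
Attach mood imperative -at → liktoat.
Attach number singular -o → liktoato.
evidentiality = inferred: zero marking, form stays liktoato.
Apply vowel harmony: liktoato → likteete.
Apply vowel deletion: likteete → liktete.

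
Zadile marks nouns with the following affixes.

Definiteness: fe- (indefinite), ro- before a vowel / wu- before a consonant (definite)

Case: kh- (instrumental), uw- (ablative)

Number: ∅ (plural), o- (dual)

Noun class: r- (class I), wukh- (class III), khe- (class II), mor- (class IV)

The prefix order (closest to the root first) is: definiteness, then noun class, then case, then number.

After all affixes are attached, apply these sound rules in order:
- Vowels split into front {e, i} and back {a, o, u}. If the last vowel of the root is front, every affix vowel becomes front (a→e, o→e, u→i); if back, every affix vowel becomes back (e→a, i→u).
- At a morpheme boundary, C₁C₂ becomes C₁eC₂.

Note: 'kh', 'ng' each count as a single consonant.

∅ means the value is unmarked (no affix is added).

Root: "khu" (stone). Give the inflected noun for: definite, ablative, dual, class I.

ouwerewukhu

Attach definiteness definite wu- (before consonant 'kh') → wukhu.
Attach noun class class I r- → rwukhu.
Attach case ablative uw- → uwrwukhu.
Attach number dual o- → ouwrwukhu.
Vowel harmony: no change.
Apply epenthesis: ouwrwukhu → ouwerewukhu.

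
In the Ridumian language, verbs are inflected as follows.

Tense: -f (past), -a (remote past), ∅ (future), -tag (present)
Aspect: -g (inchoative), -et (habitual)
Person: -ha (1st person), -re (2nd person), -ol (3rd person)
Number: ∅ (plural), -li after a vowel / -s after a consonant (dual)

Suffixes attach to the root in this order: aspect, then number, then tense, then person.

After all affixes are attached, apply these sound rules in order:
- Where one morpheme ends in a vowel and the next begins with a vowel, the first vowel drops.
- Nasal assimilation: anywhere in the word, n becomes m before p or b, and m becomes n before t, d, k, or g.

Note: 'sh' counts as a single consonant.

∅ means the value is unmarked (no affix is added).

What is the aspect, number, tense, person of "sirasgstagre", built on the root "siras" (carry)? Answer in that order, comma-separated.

inchoative, dual, present, 2nd person

Segment: siras-g-s-tag-re.
aspect: -g → inchoative.
number: -li/s → dual.
tense: -tag → present.
person: -re → 2nd person.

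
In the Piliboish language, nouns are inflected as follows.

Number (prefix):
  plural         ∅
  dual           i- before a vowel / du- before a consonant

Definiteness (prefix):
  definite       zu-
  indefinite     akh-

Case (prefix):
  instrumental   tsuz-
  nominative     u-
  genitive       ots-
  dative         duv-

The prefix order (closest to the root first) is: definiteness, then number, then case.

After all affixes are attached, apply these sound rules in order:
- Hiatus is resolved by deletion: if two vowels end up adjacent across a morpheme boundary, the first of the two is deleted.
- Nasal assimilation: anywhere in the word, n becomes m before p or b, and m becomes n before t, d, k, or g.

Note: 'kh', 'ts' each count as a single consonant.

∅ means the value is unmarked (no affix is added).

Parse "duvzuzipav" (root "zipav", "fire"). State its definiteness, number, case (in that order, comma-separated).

Segment: duv-zu-zipav.
definiteness: zu- → definite.
number: ∅ → plural.
case: duv- → dative.

definite, plural, dative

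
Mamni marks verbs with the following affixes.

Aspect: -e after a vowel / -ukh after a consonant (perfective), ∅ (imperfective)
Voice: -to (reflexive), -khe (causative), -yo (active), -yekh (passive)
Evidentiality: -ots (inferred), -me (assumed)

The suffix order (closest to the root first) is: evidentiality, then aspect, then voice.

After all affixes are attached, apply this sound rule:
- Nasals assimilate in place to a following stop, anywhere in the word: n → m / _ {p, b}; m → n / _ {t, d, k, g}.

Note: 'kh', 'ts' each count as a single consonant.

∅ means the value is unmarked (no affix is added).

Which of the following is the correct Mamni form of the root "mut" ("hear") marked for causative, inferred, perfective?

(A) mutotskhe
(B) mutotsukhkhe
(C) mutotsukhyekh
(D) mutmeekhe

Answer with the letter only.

B

Attach evidentiality inferred -ots → mutots.
Attach aspect perfective -ukh (after consonant 'ts') → mutotsukh.
Attach voice causative -khe → mutotsukhkhe.
Nasal assimilation: no change.
So the correct form is mutotsukhkhe, option (B).
(A) mutotskhe is wrong: it uses imperfective instead of perfective for aspect.
(C) mutotsukhyekh is wrong: it uses passive instead of causative for voice.
(D) mutmeekhe is wrong: it uses assumed instead of inferred for evidentiality.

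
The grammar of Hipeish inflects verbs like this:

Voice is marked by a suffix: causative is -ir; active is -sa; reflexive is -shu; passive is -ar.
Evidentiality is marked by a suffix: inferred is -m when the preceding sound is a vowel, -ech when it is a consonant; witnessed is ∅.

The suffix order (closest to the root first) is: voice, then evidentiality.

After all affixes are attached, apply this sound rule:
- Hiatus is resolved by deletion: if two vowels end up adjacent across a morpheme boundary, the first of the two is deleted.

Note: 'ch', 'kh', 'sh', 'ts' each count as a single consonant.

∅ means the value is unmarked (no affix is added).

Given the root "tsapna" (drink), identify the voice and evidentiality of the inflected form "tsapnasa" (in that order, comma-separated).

Segment: tsapna-sa.
voice: -sa → active.
evidentiality: ∅ → witnessed.

active, witnessed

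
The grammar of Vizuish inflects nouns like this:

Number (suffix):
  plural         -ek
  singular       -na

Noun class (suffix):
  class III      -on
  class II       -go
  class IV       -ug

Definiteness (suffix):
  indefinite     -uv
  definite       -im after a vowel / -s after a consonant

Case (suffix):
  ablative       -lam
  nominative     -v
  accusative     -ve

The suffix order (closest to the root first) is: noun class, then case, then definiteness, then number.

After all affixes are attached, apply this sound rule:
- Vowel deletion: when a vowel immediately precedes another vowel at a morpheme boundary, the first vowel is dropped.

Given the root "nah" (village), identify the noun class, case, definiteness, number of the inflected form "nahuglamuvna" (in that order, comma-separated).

class IV, ablative, indefinite, singular

Segment: nah-ug-lam-uv-na.
noun class: -ug → class IV.
case: -lam → ablative.
definiteness: -uv → indefinite.
number: -na → singular.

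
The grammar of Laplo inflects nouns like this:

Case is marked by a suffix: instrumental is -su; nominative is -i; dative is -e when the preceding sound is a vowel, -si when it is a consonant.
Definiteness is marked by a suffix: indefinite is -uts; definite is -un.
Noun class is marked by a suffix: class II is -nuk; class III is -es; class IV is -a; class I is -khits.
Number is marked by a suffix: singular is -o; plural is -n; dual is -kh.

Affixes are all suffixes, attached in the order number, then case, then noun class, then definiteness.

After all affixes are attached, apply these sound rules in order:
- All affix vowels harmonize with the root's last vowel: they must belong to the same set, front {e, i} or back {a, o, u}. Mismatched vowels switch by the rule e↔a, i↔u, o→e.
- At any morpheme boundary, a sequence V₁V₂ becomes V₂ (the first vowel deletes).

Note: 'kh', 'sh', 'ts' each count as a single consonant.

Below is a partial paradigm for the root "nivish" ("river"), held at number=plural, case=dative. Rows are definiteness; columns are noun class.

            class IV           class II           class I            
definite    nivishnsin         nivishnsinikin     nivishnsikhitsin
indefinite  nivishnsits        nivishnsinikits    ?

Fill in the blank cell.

Attach number plural -n → nivishn.
Attach case dative -si (after consonant 'n') → nivishnsi.
Attach noun class class I -khits → nivishnsikhits.
Attach definiteness indefinite -uts → nivishnsikhitsuts.
Apply vowel harmony: nivishnsikhitsuts → nivishnsikhitsits.
Vowel deletion: no change.

nivishnsikhitsits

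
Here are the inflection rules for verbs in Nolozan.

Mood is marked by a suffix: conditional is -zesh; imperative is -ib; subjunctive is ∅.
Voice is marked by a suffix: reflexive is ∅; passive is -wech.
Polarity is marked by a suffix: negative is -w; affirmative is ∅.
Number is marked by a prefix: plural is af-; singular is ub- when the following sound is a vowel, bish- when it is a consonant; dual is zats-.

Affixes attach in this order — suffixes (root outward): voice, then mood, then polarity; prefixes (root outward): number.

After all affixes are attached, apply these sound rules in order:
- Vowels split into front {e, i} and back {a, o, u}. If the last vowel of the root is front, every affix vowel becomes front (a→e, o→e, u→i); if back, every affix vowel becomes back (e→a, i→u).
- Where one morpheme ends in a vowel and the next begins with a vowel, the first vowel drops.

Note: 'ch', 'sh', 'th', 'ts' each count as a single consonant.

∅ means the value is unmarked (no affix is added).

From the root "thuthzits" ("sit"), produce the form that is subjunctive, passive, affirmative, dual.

Attach number dual zats- → zatsthuthzits.
Attach voice passive -wech → zatsthuthzitswech.
mood = subjunctive: zero marking, form stays zatsthuthzitswech.
polarity = affirmative: zero marking, form stays zatsthuthzitswech.
Apply vowel harmony: zatsthuthzitswech → zetsthuthzitswech.
Vowel deletion: no change.

zetsthuthzitswech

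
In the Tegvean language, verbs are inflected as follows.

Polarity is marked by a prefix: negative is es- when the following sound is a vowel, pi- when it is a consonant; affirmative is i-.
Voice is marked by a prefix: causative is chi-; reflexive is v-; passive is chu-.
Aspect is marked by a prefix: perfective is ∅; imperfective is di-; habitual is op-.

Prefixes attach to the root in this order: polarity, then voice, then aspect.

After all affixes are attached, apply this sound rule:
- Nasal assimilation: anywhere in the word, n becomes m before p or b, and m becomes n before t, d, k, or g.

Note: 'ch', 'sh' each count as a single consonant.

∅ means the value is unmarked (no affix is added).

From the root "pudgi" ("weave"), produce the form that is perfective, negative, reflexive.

vpipudgi

Attach polarity negative pi- (before consonant 'p') → pipudgi.
Attach voice reflexive v- → vpipudgi.
aspect = perfective: zero marking, form stays vpipudgi.
Nasal assimilation: no change.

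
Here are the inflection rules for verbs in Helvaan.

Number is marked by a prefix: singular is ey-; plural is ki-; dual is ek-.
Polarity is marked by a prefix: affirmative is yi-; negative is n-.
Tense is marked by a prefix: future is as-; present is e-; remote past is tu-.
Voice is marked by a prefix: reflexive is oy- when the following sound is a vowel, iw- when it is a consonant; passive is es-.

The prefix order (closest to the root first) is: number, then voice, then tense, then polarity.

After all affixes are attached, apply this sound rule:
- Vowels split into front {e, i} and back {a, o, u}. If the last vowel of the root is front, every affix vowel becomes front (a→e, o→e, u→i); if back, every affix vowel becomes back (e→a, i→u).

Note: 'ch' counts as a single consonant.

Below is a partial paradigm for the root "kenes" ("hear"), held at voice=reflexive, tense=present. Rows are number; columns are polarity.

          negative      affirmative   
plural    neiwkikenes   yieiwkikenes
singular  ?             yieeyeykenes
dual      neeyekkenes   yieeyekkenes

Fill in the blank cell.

Attach number singular ey- → eykenes.
Attach voice reflexive oy- (before vowel 'e') → oyeykenes.
Attach tense present e- → eoyeykenes.
Attach polarity negative n- → neoyeykenes.
Apply vowel harmony: neoyeykenes → neeyeykenes.

neeyeykenes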